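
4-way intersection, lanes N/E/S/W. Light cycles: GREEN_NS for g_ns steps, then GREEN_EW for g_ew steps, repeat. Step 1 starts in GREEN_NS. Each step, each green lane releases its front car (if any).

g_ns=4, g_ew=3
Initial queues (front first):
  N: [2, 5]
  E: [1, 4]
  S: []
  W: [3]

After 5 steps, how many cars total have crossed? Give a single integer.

Step 1 [NS]: N:car2-GO,E:wait,S:empty,W:wait | queues: N=1 E=2 S=0 W=1
Step 2 [NS]: N:car5-GO,E:wait,S:empty,W:wait | queues: N=0 E=2 S=0 W=1
Step 3 [NS]: N:empty,E:wait,S:empty,W:wait | queues: N=0 E=2 S=0 W=1
Step 4 [NS]: N:empty,E:wait,S:empty,W:wait | queues: N=0 E=2 S=0 W=1
Step 5 [EW]: N:wait,E:car1-GO,S:wait,W:car3-GO | queues: N=0 E=1 S=0 W=0
Cars crossed by step 5: 4

Answer: 4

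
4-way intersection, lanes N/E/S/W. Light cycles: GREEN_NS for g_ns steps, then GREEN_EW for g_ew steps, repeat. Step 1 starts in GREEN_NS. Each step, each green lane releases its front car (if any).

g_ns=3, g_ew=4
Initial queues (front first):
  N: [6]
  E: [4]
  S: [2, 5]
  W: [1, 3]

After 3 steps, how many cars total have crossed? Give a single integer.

Step 1 [NS]: N:car6-GO,E:wait,S:car2-GO,W:wait | queues: N=0 E=1 S=1 W=2
Step 2 [NS]: N:empty,E:wait,S:car5-GO,W:wait | queues: N=0 E=1 S=0 W=2
Step 3 [NS]: N:empty,E:wait,S:empty,W:wait | queues: N=0 E=1 S=0 W=2
Cars crossed by step 3: 3

Answer: 3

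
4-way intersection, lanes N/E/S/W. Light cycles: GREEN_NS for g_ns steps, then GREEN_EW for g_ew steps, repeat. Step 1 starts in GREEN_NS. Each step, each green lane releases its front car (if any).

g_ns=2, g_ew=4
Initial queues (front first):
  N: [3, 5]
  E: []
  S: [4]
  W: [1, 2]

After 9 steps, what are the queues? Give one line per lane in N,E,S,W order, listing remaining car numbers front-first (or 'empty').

Step 1 [NS]: N:car3-GO,E:wait,S:car4-GO,W:wait | queues: N=1 E=0 S=0 W=2
Step 2 [NS]: N:car5-GO,E:wait,S:empty,W:wait | queues: N=0 E=0 S=0 W=2
Step 3 [EW]: N:wait,E:empty,S:wait,W:car1-GO | queues: N=0 E=0 S=0 W=1
Step 4 [EW]: N:wait,E:empty,S:wait,W:car2-GO | queues: N=0 E=0 S=0 W=0

N: empty
E: empty
S: empty
W: empty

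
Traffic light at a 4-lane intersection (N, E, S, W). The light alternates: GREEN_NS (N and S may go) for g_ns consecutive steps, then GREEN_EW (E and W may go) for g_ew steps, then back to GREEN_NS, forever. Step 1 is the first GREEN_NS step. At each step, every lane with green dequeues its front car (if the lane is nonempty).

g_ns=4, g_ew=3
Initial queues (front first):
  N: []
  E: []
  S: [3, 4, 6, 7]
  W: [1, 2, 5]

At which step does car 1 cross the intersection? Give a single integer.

Step 1 [NS]: N:empty,E:wait,S:car3-GO,W:wait | queues: N=0 E=0 S=3 W=3
Step 2 [NS]: N:empty,E:wait,S:car4-GO,W:wait | queues: N=0 E=0 S=2 W=3
Step 3 [NS]: N:empty,E:wait,S:car6-GO,W:wait | queues: N=0 E=0 S=1 W=3
Step 4 [NS]: N:empty,E:wait,S:car7-GO,W:wait | queues: N=0 E=0 S=0 W=3
Step 5 [EW]: N:wait,E:empty,S:wait,W:car1-GO | queues: N=0 E=0 S=0 W=2
Step 6 [EW]: N:wait,E:empty,S:wait,W:car2-GO | queues: N=0 E=0 S=0 W=1
Step 7 [EW]: N:wait,E:empty,S:wait,W:car5-GO | queues: N=0 E=0 S=0 W=0
Car 1 crosses at step 5

5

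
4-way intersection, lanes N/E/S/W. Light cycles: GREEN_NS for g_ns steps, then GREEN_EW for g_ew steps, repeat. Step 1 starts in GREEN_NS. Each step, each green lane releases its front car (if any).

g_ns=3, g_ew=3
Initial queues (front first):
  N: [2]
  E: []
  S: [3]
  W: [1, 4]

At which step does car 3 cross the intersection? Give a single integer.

Step 1 [NS]: N:car2-GO,E:wait,S:car3-GO,W:wait | queues: N=0 E=0 S=0 W=2
Step 2 [NS]: N:empty,E:wait,S:empty,W:wait | queues: N=0 E=0 S=0 W=2
Step 3 [NS]: N:empty,E:wait,S:empty,W:wait | queues: N=0 E=0 S=0 W=2
Step 4 [EW]: N:wait,E:empty,S:wait,W:car1-GO | queues: N=0 E=0 S=0 W=1
Step 5 [EW]: N:wait,E:empty,S:wait,W:car4-GO | queues: N=0 E=0 S=0 W=0
Car 3 crosses at step 1

1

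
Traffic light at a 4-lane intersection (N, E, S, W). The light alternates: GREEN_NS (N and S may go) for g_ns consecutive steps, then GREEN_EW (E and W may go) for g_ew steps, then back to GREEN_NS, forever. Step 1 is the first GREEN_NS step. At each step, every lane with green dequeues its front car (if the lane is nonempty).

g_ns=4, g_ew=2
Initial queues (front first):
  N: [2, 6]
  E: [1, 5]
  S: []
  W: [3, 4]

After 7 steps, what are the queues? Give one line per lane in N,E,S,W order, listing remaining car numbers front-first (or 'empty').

Step 1 [NS]: N:car2-GO,E:wait,S:empty,W:wait | queues: N=1 E=2 S=0 W=2
Step 2 [NS]: N:car6-GO,E:wait,S:empty,W:wait | queues: N=0 E=2 S=0 W=2
Step 3 [NS]: N:empty,E:wait,S:empty,W:wait | queues: N=0 E=2 S=0 W=2
Step 4 [NS]: N:empty,E:wait,S:empty,W:wait | queues: N=0 E=2 S=0 W=2
Step 5 [EW]: N:wait,E:car1-GO,S:wait,W:car3-GO | queues: N=0 E=1 S=0 W=1
Step 6 [EW]: N:wait,E:car5-GO,S:wait,W:car4-GO | queues: N=0 E=0 S=0 W=0

N: empty
E: empty
S: empty
W: empty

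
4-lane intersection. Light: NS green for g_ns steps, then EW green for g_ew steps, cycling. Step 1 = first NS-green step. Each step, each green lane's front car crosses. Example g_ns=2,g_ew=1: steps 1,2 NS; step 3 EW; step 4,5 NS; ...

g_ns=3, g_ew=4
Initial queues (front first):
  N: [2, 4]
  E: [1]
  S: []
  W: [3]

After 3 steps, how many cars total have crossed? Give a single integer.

Step 1 [NS]: N:car2-GO,E:wait,S:empty,W:wait | queues: N=1 E=1 S=0 W=1
Step 2 [NS]: N:car4-GO,E:wait,S:empty,W:wait | queues: N=0 E=1 S=0 W=1
Step 3 [NS]: N:empty,E:wait,S:empty,W:wait | queues: N=0 E=1 S=0 W=1
Cars crossed by step 3: 2

Answer: 2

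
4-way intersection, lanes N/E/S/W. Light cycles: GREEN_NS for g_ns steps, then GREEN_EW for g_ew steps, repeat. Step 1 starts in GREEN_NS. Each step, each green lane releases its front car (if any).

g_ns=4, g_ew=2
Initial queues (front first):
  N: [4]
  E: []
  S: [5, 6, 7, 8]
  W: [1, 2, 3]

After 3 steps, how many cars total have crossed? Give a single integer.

Step 1 [NS]: N:car4-GO,E:wait,S:car5-GO,W:wait | queues: N=0 E=0 S=3 W=3
Step 2 [NS]: N:empty,E:wait,S:car6-GO,W:wait | queues: N=0 E=0 S=2 W=3
Step 3 [NS]: N:empty,E:wait,S:car7-GO,W:wait | queues: N=0 E=0 S=1 W=3
Cars crossed by step 3: 4

Answer: 4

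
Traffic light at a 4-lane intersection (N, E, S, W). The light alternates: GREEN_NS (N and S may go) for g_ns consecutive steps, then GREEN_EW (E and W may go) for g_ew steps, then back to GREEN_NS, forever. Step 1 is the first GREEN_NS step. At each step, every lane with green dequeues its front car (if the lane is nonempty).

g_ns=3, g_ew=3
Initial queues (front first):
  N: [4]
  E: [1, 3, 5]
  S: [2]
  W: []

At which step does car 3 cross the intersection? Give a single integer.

Step 1 [NS]: N:car4-GO,E:wait,S:car2-GO,W:wait | queues: N=0 E=3 S=0 W=0
Step 2 [NS]: N:empty,E:wait,S:empty,W:wait | queues: N=0 E=3 S=0 W=0
Step 3 [NS]: N:empty,E:wait,S:empty,W:wait | queues: N=0 E=3 S=0 W=0
Step 4 [EW]: N:wait,E:car1-GO,S:wait,W:empty | queues: N=0 E=2 S=0 W=0
Step 5 [EW]: N:wait,E:car3-GO,S:wait,W:empty | queues: N=0 E=1 S=0 W=0
Step 6 [EW]: N:wait,E:car5-GO,S:wait,W:empty | queues: N=0 E=0 S=0 W=0
Car 3 crosses at step 5

5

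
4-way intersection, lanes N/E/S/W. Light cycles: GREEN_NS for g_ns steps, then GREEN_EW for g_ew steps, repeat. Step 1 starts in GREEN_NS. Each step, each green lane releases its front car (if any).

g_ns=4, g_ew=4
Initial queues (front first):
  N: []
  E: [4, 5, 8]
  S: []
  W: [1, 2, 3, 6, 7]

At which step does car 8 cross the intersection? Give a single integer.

Step 1 [NS]: N:empty,E:wait,S:empty,W:wait | queues: N=0 E=3 S=0 W=5
Step 2 [NS]: N:empty,E:wait,S:empty,W:wait | queues: N=0 E=3 S=0 W=5
Step 3 [NS]: N:empty,E:wait,S:empty,W:wait | queues: N=0 E=3 S=0 W=5
Step 4 [NS]: N:empty,E:wait,S:empty,W:wait | queues: N=0 E=3 S=0 W=5
Step 5 [EW]: N:wait,E:car4-GO,S:wait,W:car1-GO | queues: N=0 E=2 S=0 W=4
Step 6 [EW]: N:wait,E:car5-GO,S:wait,W:car2-GO | queues: N=0 E=1 S=0 W=3
Step 7 [EW]: N:wait,E:car8-GO,S:wait,W:car3-GO | queues: N=0 E=0 S=0 W=2
Step 8 [EW]: N:wait,E:empty,S:wait,W:car6-GO | queues: N=0 E=0 S=0 W=1
Step 9 [NS]: N:empty,E:wait,S:empty,W:wait | queues: N=0 E=0 S=0 W=1
Step 10 [NS]: N:empty,E:wait,S:empty,W:wait | queues: N=0 E=0 S=0 W=1
Step 11 [NS]: N:empty,E:wait,S:empty,W:wait | queues: N=0 E=0 S=0 W=1
Step 12 [NS]: N:empty,E:wait,S:empty,W:wait | queues: N=0 E=0 S=0 W=1
Step 13 [EW]: N:wait,E:empty,S:wait,W:car7-GO | queues: N=0 E=0 S=0 W=0
Car 8 crosses at step 7

7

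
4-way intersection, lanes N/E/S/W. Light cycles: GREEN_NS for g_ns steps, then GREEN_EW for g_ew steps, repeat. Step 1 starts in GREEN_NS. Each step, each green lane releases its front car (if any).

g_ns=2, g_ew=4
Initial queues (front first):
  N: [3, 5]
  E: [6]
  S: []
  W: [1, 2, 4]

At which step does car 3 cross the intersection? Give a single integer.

Step 1 [NS]: N:car3-GO,E:wait,S:empty,W:wait | queues: N=1 E=1 S=0 W=3
Step 2 [NS]: N:car5-GO,E:wait,S:empty,W:wait | queues: N=0 E=1 S=0 W=3
Step 3 [EW]: N:wait,E:car6-GO,S:wait,W:car1-GO | queues: N=0 E=0 S=0 W=2
Step 4 [EW]: N:wait,E:empty,S:wait,W:car2-GO | queues: N=0 E=0 S=0 W=1
Step 5 [EW]: N:wait,E:empty,S:wait,W:car4-GO | queues: N=0 E=0 S=0 W=0
Car 3 crosses at step 1

1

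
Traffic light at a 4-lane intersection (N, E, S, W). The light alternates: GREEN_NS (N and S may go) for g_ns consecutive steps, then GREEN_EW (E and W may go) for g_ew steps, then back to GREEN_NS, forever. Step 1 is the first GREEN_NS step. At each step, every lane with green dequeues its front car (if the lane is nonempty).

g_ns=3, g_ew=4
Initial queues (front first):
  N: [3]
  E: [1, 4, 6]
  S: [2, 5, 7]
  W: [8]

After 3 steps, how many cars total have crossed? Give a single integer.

Answer: 4

Derivation:
Step 1 [NS]: N:car3-GO,E:wait,S:car2-GO,W:wait | queues: N=0 E=3 S=2 W=1
Step 2 [NS]: N:empty,E:wait,S:car5-GO,W:wait | queues: N=0 E=3 S=1 W=1
Step 3 [NS]: N:empty,E:wait,S:car7-GO,W:wait | queues: N=0 E=3 S=0 W=1
Cars crossed by step 3: 4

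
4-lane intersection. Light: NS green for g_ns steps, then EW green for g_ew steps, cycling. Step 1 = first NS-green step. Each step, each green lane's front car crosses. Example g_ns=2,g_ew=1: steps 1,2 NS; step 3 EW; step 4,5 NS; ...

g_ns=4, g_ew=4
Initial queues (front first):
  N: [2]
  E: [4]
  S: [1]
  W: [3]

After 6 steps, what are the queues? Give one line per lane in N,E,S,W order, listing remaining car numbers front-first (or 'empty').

Step 1 [NS]: N:car2-GO,E:wait,S:car1-GO,W:wait | queues: N=0 E=1 S=0 W=1
Step 2 [NS]: N:empty,E:wait,S:empty,W:wait | queues: N=0 E=1 S=0 W=1
Step 3 [NS]: N:empty,E:wait,S:empty,W:wait | queues: N=0 E=1 S=0 W=1
Step 4 [NS]: N:empty,E:wait,S:empty,W:wait | queues: N=0 E=1 S=0 W=1
Step 5 [EW]: N:wait,E:car4-GO,S:wait,W:car3-GO | queues: N=0 E=0 S=0 W=0

N: empty
E: empty
S: empty
W: empty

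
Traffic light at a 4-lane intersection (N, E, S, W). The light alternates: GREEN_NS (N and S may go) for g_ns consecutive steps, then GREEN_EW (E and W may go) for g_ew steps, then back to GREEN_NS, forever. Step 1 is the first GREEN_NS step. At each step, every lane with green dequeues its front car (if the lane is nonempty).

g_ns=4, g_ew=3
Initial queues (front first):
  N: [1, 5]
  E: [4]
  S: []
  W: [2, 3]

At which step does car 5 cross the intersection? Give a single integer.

Step 1 [NS]: N:car1-GO,E:wait,S:empty,W:wait | queues: N=1 E=1 S=0 W=2
Step 2 [NS]: N:car5-GO,E:wait,S:empty,W:wait | queues: N=0 E=1 S=0 W=2
Step 3 [NS]: N:empty,E:wait,S:empty,W:wait | queues: N=0 E=1 S=0 W=2
Step 4 [NS]: N:empty,E:wait,S:empty,W:wait | queues: N=0 E=1 S=0 W=2
Step 5 [EW]: N:wait,E:car4-GO,S:wait,W:car2-GO | queues: N=0 E=0 S=0 W=1
Step 6 [EW]: N:wait,E:empty,S:wait,W:car3-GO | queues: N=0 E=0 S=0 W=0
Car 5 crosses at step 2

2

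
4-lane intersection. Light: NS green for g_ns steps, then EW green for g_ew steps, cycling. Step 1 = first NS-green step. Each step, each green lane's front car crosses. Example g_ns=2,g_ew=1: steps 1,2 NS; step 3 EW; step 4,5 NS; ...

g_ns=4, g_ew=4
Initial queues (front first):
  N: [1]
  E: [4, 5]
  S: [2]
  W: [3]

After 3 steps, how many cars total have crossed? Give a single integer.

Step 1 [NS]: N:car1-GO,E:wait,S:car2-GO,W:wait | queues: N=0 E=2 S=0 W=1
Step 2 [NS]: N:empty,E:wait,S:empty,W:wait | queues: N=0 E=2 S=0 W=1
Step 3 [NS]: N:empty,E:wait,S:empty,W:wait | queues: N=0 E=2 S=0 W=1
Cars crossed by step 3: 2

Answer: 2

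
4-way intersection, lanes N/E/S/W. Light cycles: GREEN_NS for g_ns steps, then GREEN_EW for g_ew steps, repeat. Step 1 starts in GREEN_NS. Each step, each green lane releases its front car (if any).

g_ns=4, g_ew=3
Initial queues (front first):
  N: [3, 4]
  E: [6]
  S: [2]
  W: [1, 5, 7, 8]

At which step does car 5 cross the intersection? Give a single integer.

Step 1 [NS]: N:car3-GO,E:wait,S:car2-GO,W:wait | queues: N=1 E=1 S=0 W=4
Step 2 [NS]: N:car4-GO,E:wait,S:empty,W:wait | queues: N=0 E=1 S=0 W=4
Step 3 [NS]: N:empty,E:wait,S:empty,W:wait | queues: N=0 E=1 S=0 W=4
Step 4 [NS]: N:empty,E:wait,S:empty,W:wait | queues: N=0 E=1 S=0 W=4
Step 5 [EW]: N:wait,E:car6-GO,S:wait,W:car1-GO | queues: N=0 E=0 S=0 W=3
Step 6 [EW]: N:wait,E:empty,S:wait,W:car5-GO | queues: N=0 E=0 S=0 W=2
Step 7 [EW]: N:wait,E:empty,S:wait,W:car7-GO | queues: N=0 E=0 S=0 W=1
Step 8 [NS]: N:empty,E:wait,S:empty,W:wait | queues: N=0 E=0 S=0 W=1
Step 9 [NS]: N:empty,E:wait,S:empty,W:wait | queues: N=0 E=0 S=0 W=1
Step 10 [NS]: N:empty,E:wait,S:empty,W:wait | queues: N=0 E=0 S=0 W=1
Step 11 [NS]: N:empty,E:wait,S:empty,W:wait | queues: N=0 E=0 S=0 W=1
Step 12 [EW]: N:wait,E:empty,S:wait,W:car8-GO | queues: N=0 E=0 S=0 W=0
Car 5 crosses at step 6

6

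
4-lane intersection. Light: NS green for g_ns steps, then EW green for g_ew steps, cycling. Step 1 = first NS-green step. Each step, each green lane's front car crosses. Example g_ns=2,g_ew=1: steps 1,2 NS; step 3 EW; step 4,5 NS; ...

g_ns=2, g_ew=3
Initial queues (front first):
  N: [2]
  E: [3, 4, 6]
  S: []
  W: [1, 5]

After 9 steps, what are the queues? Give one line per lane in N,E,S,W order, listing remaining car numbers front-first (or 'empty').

Step 1 [NS]: N:car2-GO,E:wait,S:empty,W:wait | queues: N=0 E=3 S=0 W=2
Step 2 [NS]: N:empty,E:wait,S:empty,W:wait | queues: N=0 E=3 S=0 W=2
Step 3 [EW]: N:wait,E:car3-GO,S:wait,W:car1-GO | queues: N=0 E=2 S=0 W=1
Step 4 [EW]: N:wait,E:car4-GO,S:wait,W:car5-GO | queues: N=0 E=1 S=0 W=0
Step 5 [EW]: N:wait,E:car6-GO,S:wait,W:empty | queues: N=0 E=0 S=0 W=0

N: empty
E: empty
S: empty
W: empty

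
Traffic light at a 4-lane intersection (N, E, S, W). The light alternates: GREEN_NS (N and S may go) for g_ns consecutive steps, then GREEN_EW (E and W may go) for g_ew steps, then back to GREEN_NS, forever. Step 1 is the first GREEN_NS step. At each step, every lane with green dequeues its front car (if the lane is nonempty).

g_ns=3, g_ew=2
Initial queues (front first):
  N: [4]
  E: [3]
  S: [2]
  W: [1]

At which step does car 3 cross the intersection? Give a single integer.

Step 1 [NS]: N:car4-GO,E:wait,S:car2-GO,W:wait | queues: N=0 E=1 S=0 W=1
Step 2 [NS]: N:empty,E:wait,S:empty,W:wait | queues: N=0 E=1 S=0 W=1
Step 3 [NS]: N:empty,E:wait,S:empty,W:wait | queues: N=0 E=1 S=0 W=1
Step 4 [EW]: N:wait,E:car3-GO,S:wait,W:car1-GO | queues: N=0 E=0 S=0 W=0
Car 3 crosses at step 4

4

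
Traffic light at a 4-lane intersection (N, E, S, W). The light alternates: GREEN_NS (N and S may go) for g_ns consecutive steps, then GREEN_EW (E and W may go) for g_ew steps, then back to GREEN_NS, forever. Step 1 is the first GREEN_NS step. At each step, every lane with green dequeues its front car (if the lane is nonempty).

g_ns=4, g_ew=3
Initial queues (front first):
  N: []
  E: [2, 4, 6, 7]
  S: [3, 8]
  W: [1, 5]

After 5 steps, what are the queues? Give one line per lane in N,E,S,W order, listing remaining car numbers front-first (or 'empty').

Step 1 [NS]: N:empty,E:wait,S:car3-GO,W:wait | queues: N=0 E=4 S=1 W=2
Step 2 [NS]: N:empty,E:wait,S:car8-GO,W:wait | queues: N=0 E=4 S=0 W=2
Step 3 [NS]: N:empty,E:wait,S:empty,W:wait | queues: N=0 E=4 S=0 W=2
Step 4 [NS]: N:empty,E:wait,S:empty,W:wait | queues: N=0 E=4 S=0 W=2
Step 5 [EW]: N:wait,E:car2-GO,S:wait,W:car1-GO | queues: N=0 E=3 S=0 W=1

N: empty
E: 4 6 7
S: empty
W: 5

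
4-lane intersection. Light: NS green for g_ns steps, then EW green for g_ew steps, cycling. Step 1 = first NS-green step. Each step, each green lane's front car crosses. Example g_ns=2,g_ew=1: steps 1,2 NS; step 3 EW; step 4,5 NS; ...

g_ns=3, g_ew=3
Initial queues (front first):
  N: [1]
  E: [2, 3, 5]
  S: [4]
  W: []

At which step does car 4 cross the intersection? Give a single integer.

Step 1 [NS]: N:car1-GO,E:wait,S:car4-GO,W:wait | queues: N=0 E=3 S=0 W=0
Step 2 [NS]: N:empty,E:wait,S:empty,W:wait | queues: N=0 E=3 S=0 W=0
Step 3 [NS]: N:empty,E:wait,S:empty,W:wait | queues: N=0 E=3 S=0 W=0
Step 4 [EW]: N:wait,E:car2-GO,S:wait,W:empty | queues: N=0 E=2 S=0 W=0
Step 5 [EW]: N:wait,E:car3-GO,S:wait,W:empty | queues: N=0 E=1 S=0 W=0
Step 6 [EW]: N:wait,E:car5-GO,S:wait,W:empty | queues: N=0 E=0 S=0 W=0
Car 4 crosses at step 1

1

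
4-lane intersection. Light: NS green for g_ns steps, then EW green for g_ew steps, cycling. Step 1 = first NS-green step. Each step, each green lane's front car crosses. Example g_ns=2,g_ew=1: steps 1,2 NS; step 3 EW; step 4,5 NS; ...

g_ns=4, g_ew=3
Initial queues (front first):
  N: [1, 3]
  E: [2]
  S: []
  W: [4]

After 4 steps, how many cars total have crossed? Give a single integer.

Answer: 2

Derivation:
Step 1 [NS]: N:car1-GO,E:wait,S:empty,W:wait | queues: N=1 E=1 S=0 W=1
Step 2 [NS]: N:car3-GO,E:wait,S:empty,W:wait | queues: N=0 E=1 S=0 W=1
Step 3 [NS]: N:empty,E:wait,S:empty,W:wait | queues: N=0 E=1 S=0 W=1
Step 4 [NS]: N:empty,E:wait,S:empty,W:wait | queues: N=0 E=1 S=0 W=1
Cars crossed by step 4: 2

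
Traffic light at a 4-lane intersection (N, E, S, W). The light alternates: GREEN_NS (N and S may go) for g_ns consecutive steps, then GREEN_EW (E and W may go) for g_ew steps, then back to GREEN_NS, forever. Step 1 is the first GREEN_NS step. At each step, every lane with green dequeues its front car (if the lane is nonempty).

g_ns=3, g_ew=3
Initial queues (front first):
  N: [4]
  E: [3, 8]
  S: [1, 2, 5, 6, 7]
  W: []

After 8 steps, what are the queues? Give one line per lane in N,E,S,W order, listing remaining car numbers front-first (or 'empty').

Step 1 [NS]: N:car4-GO,E:wait,S:car1-GO,W:wait | queues: N=0 E=2 S=4 W=0
Step 2 [NS]: N:empty,E:wait,S:car2-GO,W:wait | queues: N=0 E=2 S=3 W=0
Step 3 [NS]: N:empty,E:wait,S:car5-GO,W:wait | queues: N=0 E=2 S=2 W=0
Step 4 [EW]: N:wait,E:car3-GO,S:wait,W:empty | queues: N=0 E=1 S=2 W=0
Step 5 [EW]: N:wait,E:car8-GO,S:wait,W:empty | queues: N=0 E=0 S=2 W=0
Step 6 [EW]: N:wait,E:empty,S:wait,W:empty | queues: N=0 E=0 S=2 W=0
Step 7 [NS]: N:empty,E:wait,S:car6-GO,W:wait | queues: N=0 E=0 S=1 W=0
Step 8 [NS]: N:empty,E:wait,S:car7-GO,W:wait | queues: N=0 E=0 S=0 W=0

N: empty
E: empty
S: empty
W: empty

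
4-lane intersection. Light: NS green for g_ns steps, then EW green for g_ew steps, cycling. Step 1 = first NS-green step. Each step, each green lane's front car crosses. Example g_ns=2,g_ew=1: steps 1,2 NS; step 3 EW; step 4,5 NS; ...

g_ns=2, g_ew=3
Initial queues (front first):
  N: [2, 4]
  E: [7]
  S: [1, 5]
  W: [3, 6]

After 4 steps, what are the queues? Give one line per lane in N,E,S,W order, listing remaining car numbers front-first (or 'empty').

Step 1 [NS]: N:car2-GO,E:wait,S:car1-GO,W:wait | queues: N=1 E=1 S=1 W=2
Step 2 [NS]: N:car4-GO,E:wait,S:car5-GO,W:wait | queues: N=0 E=1 S=0 W=2
Step 3 [EW]: N:wait,E:car7-GO,S:wait,W:car3-GO | queues: N=0 E=0 S=0 W=1
Step 4 [EW]: N:wait,E:empty,S:wait,W:car6-GO | queues: N=0 E=0 S=0 W=0

N: empty
E: empty
S: empty
W: empty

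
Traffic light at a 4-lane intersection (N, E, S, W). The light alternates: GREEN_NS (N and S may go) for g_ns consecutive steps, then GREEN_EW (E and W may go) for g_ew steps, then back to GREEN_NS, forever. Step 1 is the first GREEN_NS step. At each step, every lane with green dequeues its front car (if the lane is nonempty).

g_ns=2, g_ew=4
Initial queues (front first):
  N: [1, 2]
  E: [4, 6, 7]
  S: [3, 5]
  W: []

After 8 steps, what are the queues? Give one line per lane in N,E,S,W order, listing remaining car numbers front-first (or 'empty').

Step 1 [NS]: N:car1-GO,E:wait,S:car3-GO,W:wait | queues: N=1 E=3 S=1 W=0
Step 2 [NS]: N:car2-GO,E:wait,S:car5-GO,W:wait | queues: N=0 E=3 S=0 W=0
Step 3 [EW]: N:wait,E:car4-GO,S:wait,W:empty | queues: N=0 E=2 S=0 W=0
Step 4 [EW]: N:wait,E:car6-GO,S:wait,W:empty | queues: N=0 E=1 S=0 W=0
Step 5 [EW]: N:wait,E:car7-GO,S:wait,W:empty | queues: N=0 E=0 S=0 W=0

N: empty
E: empty
S: empty
W: empty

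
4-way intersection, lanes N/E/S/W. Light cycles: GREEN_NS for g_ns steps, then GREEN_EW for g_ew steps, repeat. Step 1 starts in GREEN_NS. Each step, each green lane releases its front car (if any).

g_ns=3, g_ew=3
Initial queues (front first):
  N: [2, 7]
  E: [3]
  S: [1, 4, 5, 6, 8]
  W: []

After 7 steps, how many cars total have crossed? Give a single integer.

Answer: 7

Derivation:
Step 1 [NS]: N:car2-GO,E:wait,S:car1-GO,W:wait | queues: N=1 E=1 S=4 W=0
Step 2 [NS]: N:car7-GO,E:wait,S:car4-GO,W:wait | queues: N=0 E=1 S=3 W=0
Step 3 [NS]: N:empty,E:wait,S:car5-GO,W:wait | queues: N=0 E=1 S=2 W=0
Step 4 [EW]: N:wait,E:car3-GO,S:wait,W:empty | queues: N=0 E=0 S=2 W=0
Step 5 [EW]: N:wait,E:empty,S:wait,W:empty | queues: N=0 E=0 S=2 W=0
Step 6 [EW]: N:wait,E:empty,S:wait,W:empty | queues: N=0 E=0 S=2 W=0
Step 7 [NS]: N:empty,E:wait,S:car6-GO,W:wait | queues: N=0 E=0 S=1 W=0
Cars crossed by step 7: 7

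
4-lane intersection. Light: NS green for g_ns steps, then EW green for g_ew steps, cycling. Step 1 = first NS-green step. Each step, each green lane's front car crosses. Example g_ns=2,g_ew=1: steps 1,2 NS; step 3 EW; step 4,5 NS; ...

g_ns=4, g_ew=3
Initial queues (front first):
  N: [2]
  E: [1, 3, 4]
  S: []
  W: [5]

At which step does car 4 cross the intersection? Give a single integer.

Step 1 [NS]: N:car2-GO,E:wait,S:empty,W:wait | queues: N=0 E=3 S=0 W=1
Step 2 [NS]: N:empty,E:wait,S:empty,W:wait | queues: N=0 E=3 S=0 W=1
Step 3 [NS]: N:empty,E:wait,S:empty,W:wait | queues: N=0 E=3 S=0 W=1
Step 4 [NS]: N:empty,E:wait,S:empty,W:wait | queues: N=0 E=3 S=0 W=1
Step 5 [EW]: N:wait,E:car1-GO,S:wait,W:car5-GO | queues: N=0 E=2 S=0 W=0
Step 6 [EW]: N:wait,E:car3-GO,S:wait,W:empty | queues: N=0 E=1 S=0 W=0
Step 7 [EW]: N:wait,E:car4-GO,S:wait,W:empty | queues: N=0 E=0 S=0 W=0
Car 4 crosses at step 7

7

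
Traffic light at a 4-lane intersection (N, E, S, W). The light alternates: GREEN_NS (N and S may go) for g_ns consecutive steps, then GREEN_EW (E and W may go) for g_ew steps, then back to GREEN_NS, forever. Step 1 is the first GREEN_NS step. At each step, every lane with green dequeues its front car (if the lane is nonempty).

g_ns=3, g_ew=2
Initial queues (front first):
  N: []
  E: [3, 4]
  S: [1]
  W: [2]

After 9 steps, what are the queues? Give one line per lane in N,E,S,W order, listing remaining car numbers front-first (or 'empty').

Step 1 [NS]: N:empty,E:wait,S:car1-GO,W:wait | queues: N=0 E=2 S=0 W=1
Step 2 [NS]: N:empty,E:wait,S:empty,W:wait | queues: N=0 E=2 S=0 W=1
Step 3 [NS]: N:empty,E:wait,S:empty,W:wait | queues: N=0 E=2 S=0 W=1
Step 4 [EW]: N:wait,E:car3-GO,S:wait,W:car2-GO | queues: N=0 E=1 S=0 W=0
Step 5 [EW]: N:wait,E:car4-GO,S:wait,W:empty | queues: N=0 E=0 S=0 W=0

N: empty
E: empty
S: empty
W: empty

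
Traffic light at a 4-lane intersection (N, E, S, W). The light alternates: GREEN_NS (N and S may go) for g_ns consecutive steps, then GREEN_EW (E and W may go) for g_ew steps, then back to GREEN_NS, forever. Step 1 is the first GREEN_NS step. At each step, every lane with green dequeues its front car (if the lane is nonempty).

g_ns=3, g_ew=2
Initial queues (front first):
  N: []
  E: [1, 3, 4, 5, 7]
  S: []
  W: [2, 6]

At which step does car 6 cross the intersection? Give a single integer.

Step 1 [NS]: N:empty,E:wait,S:empty,W:wait | queues: N=0 E=5 S=0 W=2
Step 2 [NS]: N:empty,E:wait,S:empty,W:wait | queues: N=0 E=5 S=0 W=2
Step 3 [NS]: N:empty,E:wait,S:empty,W:wait | queues: N=0 E=5 S=0 W=2
Step 4 [EW]: N:wait,E:car1-GO,S:wait,W:car2-GO | queues: N=0 E=4 S=0 W=1
Step 5 [EW]: N:wait,E:car3-GO,S:wait,W:car6-GO | queues: N=0 E=3 S=0 W=0
Step 6 [NS]: N:empty,E:wait,S:empty,W:wait | queues: N=0 E=3 S=0 W=0
Step 7 [NS]: N:empty,E:wait,S:empty,W:wait | queues: N=0 E=3 S=0 W=0
Step 8 [NS]: N:empty,E:wait,S:empty,W:wait | queues: N=0 E=3 S=0 W=0
Step 9 [EW]: N:wait,E:car4-GO,S:wait,W:empty | queues: N=0 E=2 S=0 W=0
Step 10 [EW]: N:wait,E:car5-GO,S:wait,W:empty | queues: N=0 E=1 S=0 W=0
Step 11 [NS]: N:empty,E:wait,S:empty,W:wait | queues: N=0 E=1 S=0 W=0
Step 12 [NS]: N:empty,E:wait,S:empty,W:wait | queues: N=0 E=1 S=0 W=0
Step 13 [NS]: N:empty,E:wait,S:empty,W:wait | queues: N=0 E=1 S=0 W=0
Step 14 [EW]: N:wait,E:car7-GO,S:wait,W:empty | queues: N=0 E=0 S=0 W=0
Car 6 crosses at step 5

5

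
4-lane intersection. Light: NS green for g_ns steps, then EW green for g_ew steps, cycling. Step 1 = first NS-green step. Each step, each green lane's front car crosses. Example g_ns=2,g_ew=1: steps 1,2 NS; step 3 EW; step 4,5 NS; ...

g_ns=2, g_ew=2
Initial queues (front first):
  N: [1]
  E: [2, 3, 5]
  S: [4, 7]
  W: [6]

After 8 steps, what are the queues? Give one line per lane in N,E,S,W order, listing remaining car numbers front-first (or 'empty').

Step 1 [NS]: N:car1-GO,E:wait,S:car4-GO,W:wait | queues: N=0 E=3 S=1 W=1
Step 2 [NS]: N:empty,E:wait,S:car7-GO,W:wait | queues: N=0 E=3 S=0 W=1
Step 3 [EW]: N:wait,E:car2-GO,S:wait,W:car6-GO | queues: N=0 E=2 S=0 W=0
Step 4 [EW]: N:wait,E:car3-GO,S:wait,W:empty | queues: N=0 E=1 S=0 W=0
Step 5 [NS]: N:empty,E:wait,S:empty,W:wait | queues: N=0 E=1 S=0 W=0
Step 6 [NS]: N:empty,E:wait,S:empty,W:wait | queues: N=0 E=1 S=0 W=0
Step 7 [EW]: N:wait,E:car5-GO,S:wait,W:empty | queues: N=0 E=0 S=0 W=0

N: empty
E: empty
S: empty
W: empty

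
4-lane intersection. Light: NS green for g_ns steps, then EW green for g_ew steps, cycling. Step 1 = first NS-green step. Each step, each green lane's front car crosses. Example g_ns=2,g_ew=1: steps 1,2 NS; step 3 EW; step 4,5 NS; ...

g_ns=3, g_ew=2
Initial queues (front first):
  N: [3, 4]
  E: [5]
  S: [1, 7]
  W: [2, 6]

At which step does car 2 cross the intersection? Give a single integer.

Step 1 [NS]: N:car3-GO,E:wait,S:car1-GO,W:wait | queues: N=1 E=1 S=1 W=2
Step 2 [NS]: N:car4-GO,E:wait,S:car7-GO,W:wait | queues: N=0 E=1 S=0 W=2
Step 3 [NS]: N:empty,E:wait,S:empty,W:wait | queues: N=0 E=1 S=0 W=2
Step 4 [EW]: N:wait,E:car5-GO,S:wait,W:car2-GO | queues: N=0 E=0 S=0 W=1
Step 5 [EW]: N:wait,E:empty,S:wait,W:car6-GO | queues: N=0 E=0 S=0 W=0
Car 2 crosses at step 4

4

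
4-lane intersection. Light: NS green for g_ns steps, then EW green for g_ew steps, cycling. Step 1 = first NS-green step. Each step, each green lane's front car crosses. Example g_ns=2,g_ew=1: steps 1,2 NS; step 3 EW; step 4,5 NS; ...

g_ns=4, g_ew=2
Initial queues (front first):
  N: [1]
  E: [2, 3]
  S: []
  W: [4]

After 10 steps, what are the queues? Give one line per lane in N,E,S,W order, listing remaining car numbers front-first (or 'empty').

Step 1 [NS]: N:car1-GO,E:wait,S:empty,W:wait | queues: N=0 E=2 S=0 W=1
Step 2 [NS]: N:empty,E:wait,S:empty,W:wait | queues: N=0 E=2 S=0 W=1
Step 3 [NS]: N:empty,E:wait,S:empty,W:wait | queues: N=0 E=2 S=0 W=1
Step 4 [NS]: N:empty,E:wait,S:empty,W:wait | queues: N=0 E=2 S=0 W=1
Step 5 [EW]: N:wait,E:car2-GO,S:wait,W:car4-GO | queues: N=0 E=1 S=0 W=0
Step 6 [EW]: N:wait,E:car3-GO,S:wait,W:empty | queues: N=0 E=0 S=0 W=0

N: empty
E: empty
S: empty
W: empty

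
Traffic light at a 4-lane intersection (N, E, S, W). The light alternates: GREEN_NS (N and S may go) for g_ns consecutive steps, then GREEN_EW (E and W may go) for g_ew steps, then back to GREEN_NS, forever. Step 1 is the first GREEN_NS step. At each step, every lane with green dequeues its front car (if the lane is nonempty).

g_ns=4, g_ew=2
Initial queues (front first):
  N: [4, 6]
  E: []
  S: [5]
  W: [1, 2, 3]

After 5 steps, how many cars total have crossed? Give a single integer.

Answer: 4

Derivation:
Step 1 [NS]: N:car4-GO,E:wait,S:car5-GO,W:wait | queues: N=1 E=0 S=0 W=3
Step 2 [NS]: N:car6-GO,E:wait,S:empty,W:wait | queues: N=0 E=0 S=0 W=3
Step 3 [NS]: N:empty,E:wait,S:empty,W:wait | queues: N=0 E=0 S=0 W=3
Step 4 [NS]: N:empty,E:wait,S:empty,W:wait | queues: N=0 E=0 S=0 W=3
Step 5 [EW]: N:wait,E:empty,S:wait,W:car1-GO | queues: N=0 E=0 S=0 W=2
Cars crossed by step 5: 4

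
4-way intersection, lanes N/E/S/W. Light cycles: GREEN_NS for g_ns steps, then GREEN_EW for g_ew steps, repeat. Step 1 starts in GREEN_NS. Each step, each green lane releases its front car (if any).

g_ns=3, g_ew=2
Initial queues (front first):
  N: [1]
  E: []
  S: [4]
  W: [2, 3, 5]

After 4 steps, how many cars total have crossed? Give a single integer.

Step 1 [NS]: N:car1-GO,E:wait,S:car4-GO,W:wait | queues: N=0 E=0 S=0 W=3
Step 2 [NS]: N:empty,E:wait,S:empty,W:wait | queues: N=0 E=0 S=0 W=3
Step 3 [NS]: N:empty,E:wait,S:empty,W:wait | queues: N=0 E=0 S=0 W=3
Step 4 [EW]: N:wait,E:empty,S:wait,W:car2-GO | queues: N=0 E=0 S=0 W=2
Cars crossed by step 4: 3

Answer: 3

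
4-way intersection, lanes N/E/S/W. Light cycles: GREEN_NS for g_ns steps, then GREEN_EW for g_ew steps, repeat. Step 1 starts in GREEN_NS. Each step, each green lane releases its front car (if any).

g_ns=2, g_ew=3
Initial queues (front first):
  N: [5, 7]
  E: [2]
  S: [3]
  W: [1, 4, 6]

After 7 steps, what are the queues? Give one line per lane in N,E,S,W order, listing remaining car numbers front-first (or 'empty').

Step 1 [NS]: N:car5-GO,E:wait,S:car3-GO,W:wait | queues: N=1 E=1 S=0 W=3
Step 2 [NS]: N:car7-GO,E:wait,S:empty,W:wait | queues: N=0 E=1 S=0 W=3
Step 3 [EW]: N:wait,E:car2-GO,S:wait,W:car1-GO | queues: N=0 E=0 S=0 W=2
Step 4 [EW]: N:wait,E:empty,S:wait,W:car4-GO | queues: N=0 E=0 S=0 W=1
Step 5 [EW]: N:wait,E:empty,S:wait,W:car6-GO | queues: N=0 E=0 S=0 W=0

N: empty
E: empty
S: empty
W: empty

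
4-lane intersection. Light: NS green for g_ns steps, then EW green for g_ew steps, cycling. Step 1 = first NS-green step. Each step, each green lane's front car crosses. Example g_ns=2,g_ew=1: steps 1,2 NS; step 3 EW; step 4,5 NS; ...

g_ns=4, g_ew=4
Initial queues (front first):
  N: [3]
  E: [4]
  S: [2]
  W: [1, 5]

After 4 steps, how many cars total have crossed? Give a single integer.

Answer: 2

Derivation:
Step 1 [NS]: N:car3-GO,E:wait,S:car2-GO,W:wait | queues: N=0 E=1 S=0 W=2
Step 2 [NS]: N:empty,E:wait,S:empty,W:wait | queues: N=0 E=1 S=0 W=2
Step 3 [NS]: N:empty,E:wait,S:empty,W:wait | queues: N=0 E=1 S=0 W=2
Step 4 [NS]: N:empty,E:wait,S:empty,W:wait | queues: N=0 E=1 S=0 W=2
Cars crossed by step 4: 2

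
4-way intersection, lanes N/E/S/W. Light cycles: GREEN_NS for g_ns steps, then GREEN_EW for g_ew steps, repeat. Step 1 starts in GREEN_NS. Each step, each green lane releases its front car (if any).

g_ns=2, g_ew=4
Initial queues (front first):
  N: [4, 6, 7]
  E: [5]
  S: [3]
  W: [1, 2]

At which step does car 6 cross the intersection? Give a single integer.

Step 1 [NS]: N:car4-GO,E:wait,S:car3-GO,W:wait | queues: N=2 E=1 S=0 W=2
Step 2 [NS]: N:car6-GO,E:wait,S:empty,W:wait | queues: N=1 E=1 S=0 W=2
Step 3 [EW]: N:wait,E:car5-GO,S:wait,W:car1-GO | queues: N=1 E=0 S=0 W=1
Step 4 [EW]: N:wait,E:empty,S:wait,W:car2-GO | queues: N=1 E=0 S=0 W=0
Step 5 [EW]: N:wait,E:empty,S:wait,W:empty | queues: N=1 E=0 S=0 W=0
Step 6 [EW]: N:wait,E:empty,S:wait,W:empty | queues: N=1 E=0 S=0 W=0
Step 7 [NS]: N:car7-GO,E:wait,S:empty,W:wait | queues: N=0 E=0 S=0 W=0
Car 6 crosses at step 2

2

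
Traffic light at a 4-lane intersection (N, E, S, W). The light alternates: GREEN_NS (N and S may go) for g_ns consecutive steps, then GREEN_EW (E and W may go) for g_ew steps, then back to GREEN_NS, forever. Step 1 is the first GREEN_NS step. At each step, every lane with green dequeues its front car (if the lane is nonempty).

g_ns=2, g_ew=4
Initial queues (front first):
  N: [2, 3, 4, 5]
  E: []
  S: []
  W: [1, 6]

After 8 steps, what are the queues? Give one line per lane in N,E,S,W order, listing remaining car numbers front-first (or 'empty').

Step 1 [NS]: N:car2-GO,E:wait,S:empty,W:wait | queues: N=3 E=0 S=0 W=2
Step 2 [NS]: N:car3-GO,E:wait,S:empty,W:wait | queues: N=2 E=0 S=0 W=2
Step 3 [EW]: N:wait,E:empty,S:wait,W:car1-GO | queues: N=2 E=0 S=0 W=1
Step 4 [EW]: N:wait,E:empty,S:wait,W:car6-GO | queues: N=2 E=0 S=0 W=0
Step 5 [EW]: N:wait,E:empty,S:wait,W:empty | queues: N=2 E=0 S=0 W=0
Step 6 [EW]: N:wait,E:empty,S:wait,W:empty | queues: N=2 E=0 S=0 W=0
Step 7 [NS]: N:car4-GO,E:wait,S:empty,W:wait | queues: N=1 E=0 S=0 W=0
Step 8 [NS]: N:car5-GO,E:wait,S:empty,W:wait | queues: N=0 E=0 S=0 W=0

N: empty
E: empty
S: empty
W: empty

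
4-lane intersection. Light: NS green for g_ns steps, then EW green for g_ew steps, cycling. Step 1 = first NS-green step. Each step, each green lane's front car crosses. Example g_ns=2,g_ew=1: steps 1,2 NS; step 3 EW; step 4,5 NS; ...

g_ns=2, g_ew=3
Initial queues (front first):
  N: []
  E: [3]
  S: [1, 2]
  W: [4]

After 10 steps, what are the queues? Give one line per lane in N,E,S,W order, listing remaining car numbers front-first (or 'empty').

Step 1 [NS]: N:empty,E:wait,S:car1-GO,W:wait | queues: N=0 E=1 S=1 W=1
Step 2 [NS]: N:empty,E:wait,S:car2-GO,W:wait | queues: N=0 E=1 S=0 W=1
Step 3 [EW]: N:wait,E:car3-GO,S:wait,W:car4-GO | queues: N=0 E=0 S=0 W=0

N: empty
E: empty
S: empty
W: empty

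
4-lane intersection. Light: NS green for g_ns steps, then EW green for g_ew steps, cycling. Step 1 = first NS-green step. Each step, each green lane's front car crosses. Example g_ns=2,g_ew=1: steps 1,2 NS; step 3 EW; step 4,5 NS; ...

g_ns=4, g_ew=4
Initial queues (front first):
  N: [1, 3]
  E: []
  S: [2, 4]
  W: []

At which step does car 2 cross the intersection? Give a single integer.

Step 1 [NS]: N:car1-GO,E:wait,S:car2-GO,W:wait | queues: N=1 E=0 S=1 W=0
Step 2 [NS]: N:car3-GO,E:wait,S:car4-GO,W:wait | queues: N=0 E=0 S=0 W=0
Car 2 crosses at step 1

1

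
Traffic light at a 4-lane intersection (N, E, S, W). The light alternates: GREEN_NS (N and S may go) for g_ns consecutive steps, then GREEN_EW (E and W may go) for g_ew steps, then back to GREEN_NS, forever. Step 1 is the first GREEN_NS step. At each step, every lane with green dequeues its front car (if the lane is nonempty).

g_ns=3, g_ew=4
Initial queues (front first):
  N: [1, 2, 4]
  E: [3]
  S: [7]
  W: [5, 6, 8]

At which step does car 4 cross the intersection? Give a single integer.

Step 1 [NS]: N:car1-GO,E:wait,S:car7-GO,W:wait | queues: N=2 E=1 S=0 W=3
Step 2 [NS]: N:car2-GO,E:wait,S:empty,W:wait | queues: N=1 E=1 S=0 W=3
Step 3 [NS]: N:car4-GO,E:wait,S:empty,W:wait | queues: N=0 E=1 S=0 W=3
Step 4 [EW]: N:wait,E:car3-GO,S:wait,W:car5-GO | queues: N=0 E=0 S=0 W=2
Step 5 [EW]: N:wait,E:empty,S:wait,W:car6-GO | queues: N=0 E=0 S=0 W=1
Step 6 [EW]: N:wait,E:empty,S:wait,W:car8-GO | queues: N=0 E=0 S=0 W=0
Car 4 crosses at step 3

3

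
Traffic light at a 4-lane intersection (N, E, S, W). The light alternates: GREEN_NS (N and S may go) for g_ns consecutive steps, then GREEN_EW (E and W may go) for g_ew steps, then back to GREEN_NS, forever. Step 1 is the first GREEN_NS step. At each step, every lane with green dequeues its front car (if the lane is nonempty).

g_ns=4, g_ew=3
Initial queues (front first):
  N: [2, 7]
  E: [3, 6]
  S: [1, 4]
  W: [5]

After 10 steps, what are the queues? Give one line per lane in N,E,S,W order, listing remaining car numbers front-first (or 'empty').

Step 1 [NS]: N:car2-GO,E:wait,S:car1-GO,W:wait | queues: N=1 E=2 S=1 W=1
Step 2 [NS]: N:car7-GO,E:wait,S:car4-GO,W:wait | queues: N=0 E=2 S=0 W=1
Step 3 [NS]: N:empty,E:wait,S:empty,W:wait | queues: N=0 E=2 S=0 W=1
Step 4 [NS]: N:empty,E:wait,S:empty,W:wait | queues: N=0 E=2 S=0 W=1
Step 5 [EW]: N:wait,E:car3-GO,S:wait,W:car5-GO | queues: N=0 E=1 S=0 W=0
Step 6 [EW]: N:wait,E:car6-GO,S:wait,W:empty | queues: N=0 E=0 S=0 W=0

N: empty
E: empty
S: empty
W: empty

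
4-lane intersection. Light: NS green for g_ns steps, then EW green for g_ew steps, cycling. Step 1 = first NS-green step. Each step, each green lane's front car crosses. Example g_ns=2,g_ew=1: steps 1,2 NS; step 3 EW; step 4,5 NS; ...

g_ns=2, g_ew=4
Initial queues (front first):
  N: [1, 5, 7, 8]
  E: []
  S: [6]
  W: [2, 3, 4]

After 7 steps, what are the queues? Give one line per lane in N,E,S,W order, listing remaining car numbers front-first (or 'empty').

Step 1 [NS]: N:car1-GO,E:wait,S:car6-GO,W:wait | queues: N=3 E=0 S=0 W=3
Step 2 [NS]: N:car5-GO,E:wait,S:empty,W:wait | queues: N=2 E=0 S=0 W=3
Step 3 [EW]: N:wait,E:empty,S:wait,W:car2-GO | queues: N=2 E=0 S=0 W=2
Step 4 [EW]: N:wait,E:empty,S:wait,W:car3-GO | queues: N=2 E=0 S=0 W=1
Step 5 [EW]: N:wait,E:empty,S:wait,W:car4-GO | queues: N=2 E=0 S=0 W=0
Step 6 [EW]: N:wait,E:empty,S:wait,W:empty | queues: N=2 E=0 S=0 W=0
Step 7 [NS]: N:car7-GO,E:wait,S:empty,W:wait | queues: N=1 E=0 S=0 W=0

N: 8
E: empty
S: empty
W: empty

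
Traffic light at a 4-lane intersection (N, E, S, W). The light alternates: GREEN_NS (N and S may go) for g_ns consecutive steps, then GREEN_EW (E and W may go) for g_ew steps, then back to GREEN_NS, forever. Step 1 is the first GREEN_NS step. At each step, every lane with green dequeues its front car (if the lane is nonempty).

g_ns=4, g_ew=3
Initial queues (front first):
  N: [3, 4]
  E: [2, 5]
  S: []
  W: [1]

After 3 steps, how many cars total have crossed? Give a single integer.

Answer: 2

Derivation:
Step 1 [NS]: N:car3-GO,E:wait,S:empty,W:wait | queues: N=1 E=2 S=0 W=1
Step 2 [NS]: N:car4-GO,E:wait,S:empty,W:wait | queues: N=0 E=2 S=0 W=1
Step 3 [NS]: N:empty,E:wait,S:empty,W:wait | queues: N=0 E=2 S=0 W=1
Cars crossed by step 3: 2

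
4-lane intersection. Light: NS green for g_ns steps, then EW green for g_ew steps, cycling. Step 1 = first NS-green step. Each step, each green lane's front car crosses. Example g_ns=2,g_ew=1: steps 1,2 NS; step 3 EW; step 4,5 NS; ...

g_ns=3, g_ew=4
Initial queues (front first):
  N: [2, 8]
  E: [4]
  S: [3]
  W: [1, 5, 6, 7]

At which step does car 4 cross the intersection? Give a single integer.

Step 1 [NS]: N:car2-GO,E:wait,S:car3-GO,W:wait | queues: N=1 E=1 S=0 W=4
Step 2 [NS]: N:car8-GO,E:wait,S:empty,W:wait | queues: N=0 E=1 S=0 W=4
Step 3 [NS]: N:empty,E:wait,S:empty,W:wait | queues: N=0 E=1 S=0 W=4
Step 4 [EW]: N:wait,E:car4-GO,S:wait,W:car1-GO | queues: N=0 E=0 S=0 W=3
Step 5 [EW]: N:wait,E:empty,S:wait,W:car5-GO | queues: N=0 E=0 S=0 W=2
Step 6 [EW]: N:wait,E:empty,S:wait,W:car6-GO | queues: N=0 E=0 S=0 W=1
Step 7 [EW]: N:wait,E:empty,S:wait,W:car7-GO | queues: N=0 E=0 S=0 W=0
Car 4 crosses at step 4

4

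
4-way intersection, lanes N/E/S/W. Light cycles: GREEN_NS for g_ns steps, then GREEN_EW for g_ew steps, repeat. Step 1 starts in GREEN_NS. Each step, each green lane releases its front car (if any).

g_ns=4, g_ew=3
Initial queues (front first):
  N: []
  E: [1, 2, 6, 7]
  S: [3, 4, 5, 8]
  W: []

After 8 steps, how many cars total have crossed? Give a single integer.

Answer: 7

Derivation:
Step 1 [NS]: N:empty,E:wait,S:car3-GO,W:wait | queues: N=0 E=4 S=3 W=0
Step 2 [NS]: N:empty,E:wait,S:car4-GO,W:wait | queues: N=0 E=4 S=2 W=0
Step 3 [NS]: N:empty,E:wait,S:car5-GO,W:wait | queues: N=0 E=4 S=1 W=0
Step 4 [NS]: N:empty,E:wait,S:car8-GO,W:wait | queues: N=0 E=4 S=0 W=0
Step 5 [EW]: N:wait,E:car1-GO,S:wait,W:empty | queues: N=0 E=3 S=0 W=0
Step 6 [EW]: N:wait,E:car2-GO,S:wait,W:empty | queues: N=0 E=2 S=0 W=0
Step 7 [EW]: N:wait,E:car6-GO,S:wait,W:empty | queues: N=0 E=1 S=0 W=0
Step 8 [NS]: N:empty,E:wait,S:empty,W:wait | queues: N=0 E=1 S=0 W=0
Cars crossed by step 8: 7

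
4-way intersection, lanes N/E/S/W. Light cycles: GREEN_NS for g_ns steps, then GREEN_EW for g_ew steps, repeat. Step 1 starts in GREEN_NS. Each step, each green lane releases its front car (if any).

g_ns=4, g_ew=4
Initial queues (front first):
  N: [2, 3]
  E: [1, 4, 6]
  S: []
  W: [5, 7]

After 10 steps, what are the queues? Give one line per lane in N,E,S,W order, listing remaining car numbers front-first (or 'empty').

Step 1 [NS]: N:car2-GO,E:wait,S:empty,W:wait | queues: N=1 E=3 S=0 W=2
Step 2 [NS]: N:car3-GO,E:wait,S:empty,W:wait | queues: N=0 E=3 S=0 W=2
Step 3 [NS]: N:empty,E:wait,S:empty,W:wait | queues: N=0 E=3 S=0 W=2
Step 4 [NS]: N:empty,E:wait,S:empty,W:wait | queues: N=0 E=3 S=0 W=2
Step 5 [EW]: N:wait,E:car1-GO,S:wait,W:car5-GO | queues: N=0 E=2 S=0 W=1
Step 6 [EW]: N:wait,E:car4-GO,S:wait,W:car7-GO | queues: N=0 E=1 S=0 W=0
Step 7 [EW]: N:wait,E:car6-GO,S:wait,W:empty | queues: N=0 E=0 S=0 W=0

N: empty
E: empty
S: empty
W: empty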